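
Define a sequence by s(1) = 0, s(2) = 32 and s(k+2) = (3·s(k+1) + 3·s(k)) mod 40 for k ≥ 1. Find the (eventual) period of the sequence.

Computing terms: s(1) = 0,  s(2) = 32,  s(3) = 16,  s(4) = 24,  s(5) = 0,  s(6) = 32.
The sequence repeats with period 4.

4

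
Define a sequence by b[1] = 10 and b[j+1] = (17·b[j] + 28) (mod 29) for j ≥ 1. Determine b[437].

b[1] = 10, b[2] = 24, b[3] = 1, b[4] = 16, b[5] = 10.
Since b[5] = b[1] = 10, the sequence is periodic with period 4.
So b[437] = b[1 + ((437-1) mod 4)] = b[1] = 10.

10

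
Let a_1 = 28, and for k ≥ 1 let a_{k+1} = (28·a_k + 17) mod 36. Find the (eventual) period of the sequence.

a_1 = 28,  a_2 = 9,  a_3 = 17,  a_4 = 25,  a_5 = 33,  a_6 = 5,  a_7 = 13,  a_8 = 21,  a_9 = 29,  a_{10} = 1,  a_{11} = 9.
Since a_{11} = a_2 = 9, the sequence is eventually periodic: after a pre-period of length 1 it cycles with period 9.

9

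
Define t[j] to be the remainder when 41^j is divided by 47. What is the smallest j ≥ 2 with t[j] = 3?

Listing terms: t[1] = 41, t[2] = 36, t[3] = 19, t[4] = 27, t[5] = 26, t[6] = 32, t[7] = 43, t[8] = 24, t[9] = 44, t[10] = 18, t[11] = 33, t[12] = 37, t[13] = 13, t[14] = 16, t[15] = 45, t[16] = 12, t[17] = 22, t[18] = 9, t[19] = 40, t[20] = 42, t[21] = 30, t[22] = 8, t[23] = 46, t[24] = 6, t[25] = 11, t[26] = 28, t[27] = 20, t[28] = 21, t[29] = 15, t[30] = 4, t[31] = 23, t[32] = 3, t[33] = 29, t[34] = 14, t[35] = 10, t[36] = 34, t[37] = 31, t[38] = 2, t[39] = 35, t[40] = 25, t[41] = 38, t[42] = 7, t[43] = 5, t[44] = 17, t[45] = 39, t[46] = 1, t[47] = 41.
The sequence repeats with period 46.
The value 3 first appears (with j ≥ 2) at t[32].

32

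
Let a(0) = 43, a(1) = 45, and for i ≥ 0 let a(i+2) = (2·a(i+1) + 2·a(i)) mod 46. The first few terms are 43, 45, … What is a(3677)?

a(0) = 43,  a(1) = 45,  a(2) = 38,  a(3) = 28,  a(4) = 40,  a(5) = 44,  a(6) = 30,  a(7) = 10,  a(8) = 34,  a(9) = 42,  a(10) = 14,  a(11) = 20,  a(12) = 22,  a(13) = 38,  a(14) = 28.
Since (a(13), a(14)) = (a(2), a(3)) = (38, 28) (two consecutive terms determine the rest), the sequence is eventually periodic: after a pre-period of length 2 it cycles with period 11.
For i ≥ 2, a(i) depends only on (i - 2) mod 11. (3677 - 2) mod 11 = 1, so a(3677) = a(3) = 28.

28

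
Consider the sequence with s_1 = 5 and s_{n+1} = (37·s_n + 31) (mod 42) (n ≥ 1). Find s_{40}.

26

Listing terms: s_1 = 5,  s_2 = 6,  s_3 = 1,  s_4 = 26,  s_5 = 27,  s_6 = 22,  s_7 = 5.
The sequence repeats with period 6.
(40 - 1) mod 6 = 3, so s_{40} = s_4 = 26.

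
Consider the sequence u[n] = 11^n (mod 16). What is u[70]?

Listing terms: u[1] = 11; u[2] = 9; u[3] = 3; u[4] = 1; u[5] = 11.
Since u[5] = u[1] = 11, the sequence is periodic with period 4.
So u[70] = u[1 + ((70-1) mod 4)] = u[2] = 9.

9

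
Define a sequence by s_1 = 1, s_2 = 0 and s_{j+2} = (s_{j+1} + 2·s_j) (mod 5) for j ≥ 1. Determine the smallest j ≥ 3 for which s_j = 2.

s_1 = 1; s_2 = 0; s_3 = 2; s_4 = 2; s_5 = 1; s_6 = 0.
Since (s_5, s_6) = (s_1, s_2) = (1, 0) (two consecutive terms determine the rest), the sequence is periodic with period 4.
The value 2 first appears (with j ≥ 3) at s_3.

3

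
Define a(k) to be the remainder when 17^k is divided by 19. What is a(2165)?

6

a(1) = 17,  a(2) = 4,  a(3) = 11,  a(4) = 16,  a(5) = 6,  a(6) = 7,  a(7) = 5,  a(8) = 9,  a(9) = 1,  a(10) = 17.
Since a(10) = a(1) = 17, the sequence is periodic with period 9.
So a(2165) = a(1 + ((2165-1) mod 9)) = a(5) = 6.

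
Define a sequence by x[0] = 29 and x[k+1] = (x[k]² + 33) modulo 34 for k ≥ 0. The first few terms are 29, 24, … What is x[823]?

8

Computing terms: x[0] = 29, x[1] = 24, x[2] = 31, x[3] = 8, x[4] = 29.
Since x[4] = x[0] = 29, the sequence is periodic with period 4.
So x[823] = x[0 + ((823-0) mod 4)] = x[3] = 8.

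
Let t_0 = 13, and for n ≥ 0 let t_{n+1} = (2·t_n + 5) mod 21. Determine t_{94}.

10

We have t_0 = 13; t_1 = 10; t_2 = 4; t_3 = 13.
Since t_3 = t_0 = 13, the sequence is periodic with period 3.
(94 - 0) mod 3 = 1, so t_{94} = t_1 = 10.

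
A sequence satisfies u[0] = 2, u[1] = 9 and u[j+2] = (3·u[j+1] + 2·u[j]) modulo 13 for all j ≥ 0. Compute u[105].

1

Listing terms: u[0] = 2, u[1] = 9, u[2] = 5, u[3] = 7, u[4] = 5, u[5] = 3, u[6] = 6, u[7] = 11, u[8] = 6, u[9] = 1, u[10] = 2, u[11] = 8, u[12] = 2, u[13] = 9.
Since (u[12], u[13]) = (u[0], u[1]) = (2, 9) (two consecutive terms determine the rest), the sequence is periodic with period 12.
(105 - 0) mod 12 = 9, so u[105] = u[9] = 1.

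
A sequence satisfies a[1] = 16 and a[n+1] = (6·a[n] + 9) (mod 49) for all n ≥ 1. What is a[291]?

Computing terms: a[1] = 16; a[2] = 7; a[3] = 2; a[4] = 21; a[5] = 37; a[6] = 35; a[7] = 23; a[8] = 0; a[9] = 9; a[10] = 14; a[11] = 44; a[12] = 28; a[13] = 30; a[14] = 42; a[15] = 16.
The sequence repeats with period 14.
(291 - 1) mod 14 = 10, so a[291] = a[11] = 44.

44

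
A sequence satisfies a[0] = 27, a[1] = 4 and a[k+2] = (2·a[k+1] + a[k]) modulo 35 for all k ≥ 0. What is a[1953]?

11

Computing terms: a[0] = 27, a[1] = 4, a[2] = 0, a[3] = 4, a[4] = 8, a[5] = 20, a[6] = 13, a[7] = 11, a[8] = 0, a[9] = 11, a[10] = 22, a[11] = 20, a[12] = 27, a[13] = 4.
Since (a[12], a[13]) = (a[0], a[1]) = (27, 4) (two consecutive terms determine the rest), the sequence is periodic with period 12.
(1953 - 0) mod 12 = 9, so a[1953] = a[9] = 11.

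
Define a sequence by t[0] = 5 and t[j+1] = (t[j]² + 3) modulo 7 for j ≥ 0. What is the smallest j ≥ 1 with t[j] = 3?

Computing terms: t[0] = 5,  t[1] = 0,  t[2] = 3,  t[3] = 5.
Since t[3] = t[0] = 5, the sequence is periodic with period 3.
The value 3 first appears (with j ≥ 1) at t[2].

2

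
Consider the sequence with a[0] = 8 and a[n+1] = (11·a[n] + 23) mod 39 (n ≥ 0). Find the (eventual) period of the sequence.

12

Listing terms: a[0] = 8, a[1] = 33, a[2] = 35, a[3] = 18, a[4] = 26, a[5] = 36, a[6] = 29, a[7] = 30, a[8] = 2, a[9] = 6, a[10] = 11, a[11] = 27, a[12] = 8.
Since a[12] = a[0] = 8, the sequence is periodic with period 12.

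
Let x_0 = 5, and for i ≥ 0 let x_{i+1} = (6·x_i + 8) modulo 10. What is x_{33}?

Listing terms: x_0 = 5,  x_1 = 8,  x_2 = 6,  x_3 = 4,  x_4 = 2,  x_5 = 0,  x_6 = 8.
Since x_6 = x_1 = 8, the sequence is eventually periodic: after a pre-period of length 1 it cycles with period 5.
For i ≥ 1, x_i depends only on (i - 1) mod 5. (33 - 1) mod 5 = 2, so x_{33} = x_3 = 4.

4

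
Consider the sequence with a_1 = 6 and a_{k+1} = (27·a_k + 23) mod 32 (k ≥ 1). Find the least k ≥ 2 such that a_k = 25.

2

a_1 = 6, a_2 = 25, a_3 = 26, a_4 = 21, a_5 = 14, a_6 = 17, a_7 = 2, a_8 = 13, a_9 = 22, a_{10} = 9, a_{11} = 10, a_{12} = 5, a_{13} = 30, a_{14} = 1, a_{15} = 18, a_{16} = 29, a_{17} = 6.
Since a_{17} = a_1 = 6, the sequence is periodic with period 16.
The value 25 first appears (with k ≥ 2) at a_2.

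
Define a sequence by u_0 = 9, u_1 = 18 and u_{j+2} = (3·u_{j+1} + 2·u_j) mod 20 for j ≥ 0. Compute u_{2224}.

0

u_0 = 9,  u_1 = 18,  u_2 = 12,  u_3 = 12,  u_4 = 0,  u_5 = 4,  u_6 = 12,  u_7 = 4,  u_8 = 16,  u_9 = 16,  u_{10} = 0,  u_{11} = 12,  u_{12} = 16,  u_{13} = 12,  u_{14} = 8,  u_{15} = 8,  u_{16} = 0,  u_{17} = 16,  u_{18} = 8,  u_{19} = 16,  u_{20} = 4,  u_{21} = 4,  u_{22} = 0,  u_{23} = 8,  u_{24} = 4,  u_{25} = 8,  u_{26} = 12,  u_{27} = 12.
Since (u_{26}, u_{27}) = (u_2, u_3) = (12, 12) (two consecutive terms determine the rest), the sequence is eventually periodic: after a pre-period of length 2 it cycles with period 24.
For j ≥ 2, u_j depends only on (j - 2) mod 24. (2224 - 2) mod 24 = 14, so u_{2224} = u_{16} = 0.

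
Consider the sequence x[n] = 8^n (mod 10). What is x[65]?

8

We have x[0] = 1, x[1] = 8, x[2] = 4, x[3] = 2, x[4] = 6, x[5] = 8.
Since x[5] = x[1] = 8, the sequence is eventually periodic: after a pre-period of length 1 it cycles with period 4.
For n ≥ 1, x[n] depends only on (n - 1) mod 4. (65 - 1) mod 4 = 0, so x[65] = x[1] = 8.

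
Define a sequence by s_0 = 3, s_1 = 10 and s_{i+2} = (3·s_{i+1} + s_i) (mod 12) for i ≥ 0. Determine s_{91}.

10

Listing terms: s_0 = 3,  s_1 = 10,  s_2 = 9,  s_3 = 1,  s_4 = 0,  s_5 = 1,  s_6 = 3,  s_7 = 10.
The sequence repeats with period 6.
So s_{91} = s_{0 + ((91-0) mod 6)} = s_1 = 10.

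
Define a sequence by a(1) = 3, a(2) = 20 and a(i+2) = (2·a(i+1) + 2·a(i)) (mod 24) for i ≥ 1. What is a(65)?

8

We have a(1) = 3; a(2) = 20; a(3) = 22; a(4) = 12; a(5) = 20; a(6) = 16; a(7) = 0; a(8) = 8; a(9) = 16; a(10) = 0.
Since (a(9), a(10)) = (a(6), a(7)) = (16, 0) (two consecutive terms determine the rest), the sequence is eventually periodic: after a pre-period of length 5 it cycles with period 3.
For i ≥ 6, a(i) depends only on (i - 6) mod 3. (65 - 6) mod 3 = 2, so a(65) = a(8) = 8.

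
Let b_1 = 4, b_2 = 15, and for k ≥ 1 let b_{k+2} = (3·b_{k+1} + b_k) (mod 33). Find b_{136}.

3

Computing terms: b_1 = 4; b_2 = 15; b_3 = 16; b_4 = 30; b_5 = 7; b_6 = 18; b_7 = 28; b_8 = 3; b_9 = 4; b_{10} = 15.
The sequence repeats with period 8.
(136 - 1) mod 8 = 7, so b_{136} = b_8 = 3.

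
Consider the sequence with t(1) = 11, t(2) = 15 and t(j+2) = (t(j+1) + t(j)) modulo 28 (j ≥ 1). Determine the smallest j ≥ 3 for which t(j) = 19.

19

Listing terms: t(1) = 11,  t(2) = 15,  t(3) = 26,  t(4) = 13,  t(5) = 11,  t(6) = 24,  t(7) = 7,  t(8) = 3,  t(9) = 10,  t(10) = 13,  t(11) = 23,  t(12) = 8,  t(13) = 3,  t(14) = 11,  t(15) = 14,  t(16) = 25,  t(17) = 11,  t(18) = 8,  t(19) = 19,  t(20) = 27,  t(21) = 18,  t(22) = 17,  t(23) = 7,  t(24) = 24,  t(25) = 3,  t(26) = 27,  t(27) = 2,  t(28) = 1,  t(29) = 3,  t(30) = 4,  t(31) = 7,  t(32) = 11,  t(33) = 18,  t(34) = 1,  t(35) = 19,  t(36) = 20,  t(37) = 11,  t(38) = 3,  t(39) = 14,  t(40) = 17,  t(41) = 3,  t(42) = 20,  t(43) = 23,  t(44) = 15,  t(45) = 10,  t(46) = 25,  t(47) = 7,  t(48) = 4,  t(49) = 11,  t(50) = 15.
Since (t(49), t(50)) = (t(1), t(2)) = (11, 15) (two consecutive terms determine the rest), the sequence is periodic with period 48.
The value 19 first appears (with j ≥ 3) at t(19).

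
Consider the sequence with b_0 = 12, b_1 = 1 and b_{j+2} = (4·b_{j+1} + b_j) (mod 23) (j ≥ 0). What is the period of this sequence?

16

b_0 = 12,  b_1 = 1,  b_2 = 16,  b_3 = 19,  b_4 = 0,  b_5 = 19,  b_6 = 7,  b_7 = 1,  b_8 = 11,  b_9 = 22,  b_{10} = 7,  b_{11} = 4,  b_{12} = 0,  b_{13} = 4,  b_{14} = 16,  b_{15} = 22,  b_{16} = 12,  b_{17} = 1.
The sequence repeats with period 16.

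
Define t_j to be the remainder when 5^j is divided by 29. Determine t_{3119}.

Computing terms: t_1 = 5,  t_2 = 25,  t_3 = 9,  t_4 = 16,  t_5 = 22,  t_6 = 23,  t_7 = 28,  t_8 = 24,  t_9 = 4,  t_{10} = 20,  t_{11} = 13,  t_{12} = 7,  t_{13} = 6,  t_{14} = 1,  t_{15} = 5.
The sequence repeats with period 14.
So t_{3119} = t_{1 + ((3119-1) mod 14)} = t_{11} = 13.

13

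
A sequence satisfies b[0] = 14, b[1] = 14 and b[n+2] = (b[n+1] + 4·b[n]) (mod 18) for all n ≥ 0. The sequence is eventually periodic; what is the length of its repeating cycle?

b[0] = 14; b[1] = 14; b[2] = 16; b[3] = 0; b[4] = 10; b[5] = 10; b[6] = 14; b[7] = 0; b[8] = 2; b[9] = 2; b[10] = 10; b[11] = 0; b[12] = 4; b[13] = 4; b[14] = 2; b[15] = 0; b[16] = 8; b[17] = 8; b[18] = 4; b[19] = 0; b[20] = 16; b[21] = 16; b[22] = 8; b[23] = 0; b[24] = 14; b[25] = 14.
The sequence repeats with period 24.

24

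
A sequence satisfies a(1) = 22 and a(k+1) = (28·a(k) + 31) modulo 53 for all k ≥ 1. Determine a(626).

11

a(1) = 22; a(2) = 11; a(3) = 21; a(4) = 36; a(5) = 32; a(6) = 26; a(7) = 17; a(8) = 30; a(9) = 23; a(10) = 39; a(11) = 10; a(12) = 46; a(13) = 47; a(14) = 22.
The sequence repeats with period 13.
So a(626) = a(1 + ((626-1) mod 13)) = a(2) = 11.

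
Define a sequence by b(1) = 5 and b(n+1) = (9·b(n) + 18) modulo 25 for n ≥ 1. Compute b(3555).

Listing terms: b(1) = 5; b(2) = 13; b(3) = 10; b(4) = 8; b(5) = 15; b(6) = 3; b(7) = 20; b(8) = 23; b(9) = 0; b(10) = 18; b(11) = 5.
The sequence repeats with period 10.
So b(3555) = b(1 + ((3555-1) mod 10)) = b(5) = 15.

15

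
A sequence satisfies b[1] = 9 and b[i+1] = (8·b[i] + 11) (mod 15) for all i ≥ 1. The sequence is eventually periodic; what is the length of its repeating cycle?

We have b[1] = 9; b[2] = 8; b[3] = 0; b[4] = 11; b[5] = 9.
The sequence repeats with period 4.

4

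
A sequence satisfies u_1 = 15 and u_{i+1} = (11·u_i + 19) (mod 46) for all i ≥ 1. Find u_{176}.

8

Computing terms: u_1 = 15, u_2 = 0, u_3 = 19, u_4 = 44, u_5 = 43, u_6 = 32, u_7 = 3, u_8 = 6, u_9 = 39, u_{10} = 34, u_{11} = 25, u_{12} = 18, u_{13} = 33, u_{14} = 14, u_{15} = 35, u_{16} = 36, u_{17} = 1, u_{18} = 30, u_{19} = 27, u_{20} = 40, u_{21} = 45, u_{22} = 8, u_{23} = 15.
The sequence repeats with period 22.
(176 - 1) mod 22 = 21, so u_{176} = u_{22} = 8.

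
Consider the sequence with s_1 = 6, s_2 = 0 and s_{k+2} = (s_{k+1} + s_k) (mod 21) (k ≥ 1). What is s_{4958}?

Listing terms: s_1 = 6, s_2 = 0, s_3 = 6, s_4 = 6, s_5 = 12, s_6 = 18, s_7 = 9, s_8 = 6, s_9 = 15, s_{10} = 0, s_{11} = 15, s_{12} = 15, s_{13} = 9, s_{14} = 3, s_{15} = 12, s_{16} = 15, s_{17} = 6, s_{18} = 0.
The sequence repeats with period 16.
(4958 - 1) mod 16 = 13, so s_{4958} = s_{14} = 3.

3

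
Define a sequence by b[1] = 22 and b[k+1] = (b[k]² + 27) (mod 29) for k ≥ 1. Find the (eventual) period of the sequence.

Listing terms: b[1] = 22, b[2] = 18, b[3] = 3, b[4] = 7, b[5] = 18.
Since b[5] = b[2] = 18, the sequence is eventually periodic: after a pre-period of length 1 it cycles with period 3.

3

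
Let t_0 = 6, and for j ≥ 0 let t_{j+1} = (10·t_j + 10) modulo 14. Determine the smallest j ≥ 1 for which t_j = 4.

4

Listing terms: t_0 = 6; t_1 = 0; t_2 = 10; t_3 = 12; t_4 = 4; t_5 = 8; t_6 = 6.
The sequence repeats with period 6.
The value 4 first appears (with j ≥ 1) at t_4.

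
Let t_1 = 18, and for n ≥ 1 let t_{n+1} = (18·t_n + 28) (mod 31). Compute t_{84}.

Listing terms: t_1 = 18, t_2 = 11, t_3 = 9, t_4 = 4, t_5 = 7, t_6 = 30, t_7 = 10, t_8 = 22, t_9 = 21, t_{10} = 3, t_{11} = 20, t_{12} = 16, t_{13} = 6, t_{14} = 12, t_{15} = 27, t_{16} = 18.
The sequence repeats with period 15.
So t_{84} = t_{1 + ((84-1) mod 15)} = t_9 = 21.

21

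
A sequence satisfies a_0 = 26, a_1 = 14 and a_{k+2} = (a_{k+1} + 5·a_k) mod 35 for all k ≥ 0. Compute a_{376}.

We have a_0 = 26, a_1 = 14, a_2 = 4, a_3 = 4, a_4 = 24, a_5 = 9, a_6 = 24, a_7 = 34, a_8 = 14, a_9 = 9, a_{10} = 9, a_{11} = 19, a_{12} = 29, a_{13} = 19, a_{14} = 24, a_{15} = 14, a_{16} = 29, a_{17} = 29, a_{18} = 34, a_{19} = 4, a_{20} = 34, a_{21} = 19, a_{22} = 14, a_{23} = 4.
Since (a_{22}, a_{23}) = (a_1, a_2) = (14, 4) (two consecutive terms determine the rest), the sequence is eventually periodic: after a pre-period of length 1 it cycles with period 21.
For k ≥ 1, a_k depends only on (k - 1) mod 21. (376 - 1) mod 21 = 18, so a_{376} = a_{19} = 4.

4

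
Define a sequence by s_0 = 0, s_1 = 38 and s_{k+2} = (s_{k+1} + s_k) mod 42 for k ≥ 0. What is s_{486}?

Computing terms: s_0 = 0, s_1 = 38, s_2 = 38, s_3 = 34, s_4 = 30, s_5 = 22, s_6 = 10, s_7 = 32, s_8 = 0, s_9 = 32, s_{10} = 32, s_{11} = 22, s_{12} = 12, s_{13} = 34, s_{14} = 4, s_{15} = 38, s_{16} = 0, s_{17} = 38.
Since (s_{16}, s_{17}) = (s_0, s_1) = (0, 38) (two consecutive terms determine the rest), the sequence is periodic with period 16.
So s_{486} = s_{0 + ((486-0) mod 16)} = s_6 = 10.

10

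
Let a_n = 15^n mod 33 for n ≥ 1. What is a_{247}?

27

a_1 = 15; a_2 = 27; a_3 = 9; a_4 = 3; a_5 = 12; a_6 = 15.
Since a_6 = a_1 = 15, the sequence is periodic with period 5.
(247 - 1) mod 5 = 1, so a_{247} = a_2 = 27.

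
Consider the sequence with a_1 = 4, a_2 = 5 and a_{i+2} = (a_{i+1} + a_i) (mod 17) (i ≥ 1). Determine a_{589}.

We have a_1 = 4, a_2 = 5, a_3 = 9, a_4 = 14, a_5 = 6, a_6 = 3, a_7 = 9, a_8 = 12, a_9 = 4, a_{10} = 16, a_{11} = 3, a_{12} = 2, a_{13} = 5, a_{14} = 7, a_{15} = 12, a_{16} = 2, a_{17} = 14, a_{18} = 16, a_{19} = 13, a_{20} = 12, a_{21} = 8, a_{22} = 3, a_{23} = 11, a_{24} = 14, a_{25} = 8, a_{26} = 5, a_{27} = 13, a_{28} = 1, a_{29} = 14, a_{30} = 15, a_{31} = 12, a_{32} = 10, a_{33} = 5, a_{34} = 15, a_{35} = 3, a_{36} = 1, a_{37} = 4, a_{38} = 5.
Since (a_{37}, a_{38}) = (a_1, a_2) = (4, 5) (two consecutive terms determine the rest), the sequence is periodic with period 36.
(589 - 1) mod 36 = 12, so a_{589} = a_{13} = 5.

5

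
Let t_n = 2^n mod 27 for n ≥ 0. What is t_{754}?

Computing terms: t_0 = 1; t_1 = 2; t_2 = 4; t_3 = 8; t_4 = 16; t_5 = 5; t_6 = 10; t_7 = 20; t_8 = 13; t_9 = 26; t_{10} = 25; t_{11} = 23; t_{12} = 19; t_{13} = 11; t_{14} = 22; t_{15} = 17; t_{16} = 7; t_{17} = 14; t_{18} = 1.
Since t_{18} = t_0 = 1, the sequence is periodic with period 18.
So t_{754} = t_{0 + ((754-0) mod 18)} = t_{16} = 7.

7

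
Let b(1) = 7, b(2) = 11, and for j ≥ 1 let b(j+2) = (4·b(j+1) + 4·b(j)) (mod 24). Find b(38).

16

Listing terms: b(1) = 7, b(2) = 11, b(3) = 0, b(4) = 20, b(5) = 8, b(6) = 16, b(7) = 0, b(8) = 16, b(9) = 16, b(10) = 8, b(11) = 0, b(12) = 8, b(13) = 8, b(14) = 16.
Since (b(13), b(14)) = (b(5), b(6)) = (8, 16) (two consecutive terms determine the rest), the sequence is eventually periodic: after a pre-period of length 4 it cycles with period 8.
For j ≥ 5, b(j) depends only on (j - 5) mod 8. (38 - 5) mod 8 = 1, so b(38) = b(6) = 16.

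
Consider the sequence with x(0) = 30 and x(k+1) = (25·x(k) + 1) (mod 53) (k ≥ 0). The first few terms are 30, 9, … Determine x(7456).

We have x(0) = 30, x(1) = 9, x(2) = 14, x(3) = 33, x(4) = 31, x(5) = 34, x(6) = 3, x(7) = 23, x(8) = 46, x(9) = 38, x(10) = 50, x(11) = 32, x(12) = 6, x(13) = 45, x(14) = 13, x(15) = 8, x(16) = 42, x(17) = 44, x(18) = 41, x(19) = 19, x(20) = 52, x(21) = 29, x(22) = 37, x(23) = 25, x(24) = 43, x(25) = 16, x(26) = 30.
Since x(26) = x(0) = 30, the sequence is periodic with period 26.
(7456 - 0) mod 26 = 20, so x(7456) = x(20) = 52.

52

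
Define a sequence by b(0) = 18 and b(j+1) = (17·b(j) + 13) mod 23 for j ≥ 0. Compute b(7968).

16

Listing terms: b(0) = 18, b(1) = 20, b(2) = 8, b(3) = 11, b(4) = 16, b(5) = 9, b(6) = 5, b(7) = 6, b(8) = 0, b(9) = 13, b(10) = 4, b(11) = 12, b(12) = 10, b(13) = 22, b(14) = 19, b(15) = 14, b(16) = 21, b(17) = 2, b(18) = 1, b(19) = 7, b(20) = 17, b(21) = 3, b(22) = 18.
The sequence repeats with period 22.
So b(7968) = b(0 + ((7968-0) mod 22)) = b(4) = 16.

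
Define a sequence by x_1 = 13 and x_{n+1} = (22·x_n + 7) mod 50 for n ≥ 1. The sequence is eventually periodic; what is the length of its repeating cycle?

4

x_1 = 13; x_2 = 43; x_3 = 3; x_4 = 23; x_5 = 13.
Since x_5 = x_1 = 13, the sequence is periodic with period 4.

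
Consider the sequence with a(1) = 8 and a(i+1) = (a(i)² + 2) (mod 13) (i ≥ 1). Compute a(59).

3

Computing terms: a(1) = 8; a(2) = 1; a(3) = 3; a(4) = 11; a(5) = 6; a(6) = 12; a(7) = 3.
Since a(7) = a(3) = 3, the sequence is eventually periodic: after a pre-period of length 2 it cycles with period 4.
For i ≥ 3, a(i) depends only on (i - 3) mod 4. (59 - 3) mod 4 = 0, so a(59) = a(3) = 3.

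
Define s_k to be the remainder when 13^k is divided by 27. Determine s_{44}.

s_0 = 1; s_1 = 13; s_2 = 7; s_3 = 10; s_4 = 22; s_5 = 16; s_6 = 19; s_7 = 4; s_8 = 25; s_9 = 1.
The sequence repeats with period 9.
(44 - 0) mod 9 = 8, so s_{44} = s_8 = 25.

25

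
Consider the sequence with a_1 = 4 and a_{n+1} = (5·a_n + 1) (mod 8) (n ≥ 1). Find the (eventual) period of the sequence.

a_1 = 4; a_2 = 5; a_3 = 2; a_4 = 3; a_5 = 0; a_6 = 1; a_7 = 6; a_8 = 7; a_9 = 4.
Since a_9 = a_1 = 4, the sequence is periodic with period 8.

8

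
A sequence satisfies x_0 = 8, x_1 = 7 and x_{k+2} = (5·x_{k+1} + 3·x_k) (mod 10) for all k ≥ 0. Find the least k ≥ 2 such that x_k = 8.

21

Computing terms: x_0 = 8,  x_1 = 7,  x_2 = 9,  x_3 = 6,  x_4 = 7,  x_5 = 3,  x_6 = 6,  x_7 = 9,  x_8 = 3,  x_9 = 2,  x_{10} = 9,  x_{11} = 1,  x_{12} = 2,  x_{13} = 3,  x_{14} = 1,  x_{15} = 4,  x_{16} = 3,  x_{17} = 7,  x_{18} = 4,  x_{19} = 1,  x_{20} = 7,  x_{21} = 8,  x_{22} = 1,  x_{23} = 9,  x_{24} = 8,  x_{25} = 7.
The sequence repeats with period 24.
The value 8 first appears (with k ≥ 2) at x_{21}.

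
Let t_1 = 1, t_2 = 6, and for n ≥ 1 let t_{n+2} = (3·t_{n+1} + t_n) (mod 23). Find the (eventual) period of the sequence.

t_1 = 1, t_2 = 6, t_3 = 19, t_4 = 17, t_5 = 1, t_6 = 20, t_7 = 15, t_8 = 19, t_9 = 3, t_{10} = 5, t_{11} = 18, t_{12} = 13, t_{13} = 11, t_{14} = 0, t_{15} = 11, t_{16} = 10, t_{17} = 18, t_{18} = 18, t_{19} = 3, t_{20} = 4, t_{21} = 15, t_{22} = 3, t_{23} = 1, t_{24} = 6.
Since (t_{23}, t_{24}) = (t_1, t_2) = (1, 6) (two consecutive terms determine the rest), the sequence is periodic with period 22.

22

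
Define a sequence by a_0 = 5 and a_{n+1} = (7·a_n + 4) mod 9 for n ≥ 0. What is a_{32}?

1

Computing terms: a_0 = 5, a_1 = 3, a_2 = 7, a_3 = 8, a_4 = 6, a_5 = 1, a_6 = 2, a_7 = 0, a_8 = 4, a_9 = 5.
Since a_9 = a_0 = 5, the sequence is periodic with period 9.
(32 - 0) mod 9 = 5, so a_{32} = a_5 = 1.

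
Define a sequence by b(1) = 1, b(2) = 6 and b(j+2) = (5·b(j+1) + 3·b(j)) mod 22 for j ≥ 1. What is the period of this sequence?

30

Listing terms: b(1) = 1, b(2) = 6, b(3) = 11, b(4) = 7, b(5) = 2, b(6) = 9, b(7) = 7, b(8) = 18, b(9) = 1, b(10) = 15, b(11) = 12, b(12) = 17, b(13) = 11, b(14) = 18, b(15) = 13, b(16) = 9, b(17) = 18, b(18) = 7, b(19) = 1, b(20) = 4, b(21) = 1, b(22) = 17, b(23) = 0, b(24) = 7, b(25) = 13, b(26) = 20, b(27) = 7, b(28) = 7, b(29) = 12, b(30) = 15, b(31) = 1, b(32) = 6.
The sequence repeats with period 30.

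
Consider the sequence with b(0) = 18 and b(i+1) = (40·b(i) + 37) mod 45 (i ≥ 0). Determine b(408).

We have b(0) = 18,  b(1) = 37,  b(2) = 32,  b(3) = 12,  b(4) = 22,  b(5) = 17,  b(6) = 42,  b(7) = 7,  b(8) = 2,  b(9) = 27,  b(10) = 37.
Since b(10) = b(1) = 37, the sequence is eventually periodic: after a pre-period of length 1 it cycles with period 9.
For i ≥ 1, b(i) depends only on (i - 1) mod 9. (408 - 1) mod 9 = 2, so b(408) = b(3) = 12.

12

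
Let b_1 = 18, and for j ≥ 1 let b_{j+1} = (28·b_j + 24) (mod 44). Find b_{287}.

We have b_1 = 18; b_2 = 0; b_3 = 24; b_4 = 36; b_5 = 20; b_6 = 12; b_7 = 8; b_8 = 28; b_9 = 16; b_{10} = 32; b_{11} = 40; b_{12} = 0.
Since b_{12} = b_2 = 0, the sequence is eventually periodic: after a pre-period of length 1 it cycles with period 10.
For j ≥ 2, b_j depends only on (j - 2) mod 10. (287 - 2) mod 10 = 5, so b_{287} = b_7 = 8.

8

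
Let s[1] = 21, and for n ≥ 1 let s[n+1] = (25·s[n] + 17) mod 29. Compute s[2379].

Computing terms: s[1] = 21, s[2] = 20, s[3] = 24, s[4] = 8, s[5] = 14, s[6] = 19, s[7] = 28, s[8] = 21.
Since s[8] = s[1] = 21, the sequence is periodic with period 7.
(2379 - 1) mod 7 = 5, so s[2379] = s[6] = 19.

19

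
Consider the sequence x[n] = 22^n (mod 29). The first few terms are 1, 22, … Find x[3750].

16

Listing terms: x[0] = 1,  x[1] = 22,  x[2] = 20,  x[3] = 5,  x[4] = 23,  x[5] = 13,  x[6] = 25,  x[7] = 28,  x[8] = 7,  x[9] = 9,  x[10] = 24,  x[11] = 6,  x[12] = 16,  x[13] = 4,  x[14] = 1.
The sequence repeats with period 14.
(3750 - 0) mod 14 = 12, so x[3750] = x[12] = 16.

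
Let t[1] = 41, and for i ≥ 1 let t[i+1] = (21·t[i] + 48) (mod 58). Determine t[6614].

We have t[1] = 41; t[2] = 39; t[3] = 55; t[4] = 43; t[5] = 23; t[6] = 9; t[7] = 5; t[8] = 37; t[9] = 13; t[10] = 31; t[11] = 3; t[12] = 53; t[13] = 1; t[14] = 11; t[15] = 47; t[16] = 49; t[17] = 33; t[18] = 45; t[19] = 7; t[20] = 21; t[21] = 25; t[22] = 51; t[23] = 17; t[24] = 57; t[25] = 27; t[26] = 35; t[27] = 29; t[28] = 19; t[29] = 41.
Since t[29] = t[1] = 41, the sequence is periodic with period 28.
So t[6614] = t[1 + ((6614-1) mod 28)] = t[6] = 9.

9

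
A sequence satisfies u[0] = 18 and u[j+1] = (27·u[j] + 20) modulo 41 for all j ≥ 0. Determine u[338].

u[0] = 18, u[1] = 14, u[2] = 29, u[3] = 24, u[4] = 12, u[5] = 16, u[6] = 1, u[7] = 6, u[8] = 18.
The sequence repeats with period 8.
So u[338] = u[0 + ((338-0) mod 8)] = u[2] = 29.

29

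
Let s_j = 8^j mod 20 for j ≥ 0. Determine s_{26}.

Listing terms: s_0 = 1,  s_1 = 8,  s_2 = 4,  s_3 = 12,  s_4 = 16,  s_5 = 8.
Since s_5 = s_1 = 8, the sequence is eventually periodic: after a pre-period of length 1 it cycles with period 4.
For j ≥ 1, s_j depends only on (j - 1) mod 4. (26 - 1) mod 4 = 1, so s_{26} = s_2 = 4.

4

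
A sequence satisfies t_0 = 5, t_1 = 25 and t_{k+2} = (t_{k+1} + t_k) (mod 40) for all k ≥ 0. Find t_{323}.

Computing terms: t_0 = 5,  t_1 = 25,  t_2 = 30,  t_3 = 15,  t_4 = 5,  t_5 = 20,  t_6 = 25,  t_7 = 5,  t_8 = 30,  t_9 = 35,  t_{10} = 25,  t_{11} = 20,  t_{12} = 5,  t_{13} = 25.
Since (t_{12}, t_{13}) = (t_0, t_1) = (5, 25) (two consecutive terms determine the rest), the sequence is periodic with period 12.
So t_{323} = t_{0 + ((323-0) mod 12)} = t_{11} = 20.

20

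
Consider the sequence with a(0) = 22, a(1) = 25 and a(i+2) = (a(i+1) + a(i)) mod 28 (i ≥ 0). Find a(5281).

We have a(0) = 22, a(1) = 25, a(2) = 19, a(3) = 16, a(4) = 7, a(5) = 23, a(6) = 2, a(7) = 25, a(8) = 27, a(9) = 24, a(10) = 23, a(11) = 19, a(12) = 14, a(13) = 5, a(14) = 19, a(15) = 24, a(16) = 15, a(17) = 11, a(18) = 26, a(19) = 9, a(20) = 7, a(21) = 16, a(22) = 23, a(23) = 11, a(24) = 6, a(25) = 17, a(26) = 23, a(27) = 12, a(28) = 7, a(29) = 19, a(30) = 26, a(31) = 17, a(32) = 15, a(33) = 4, a(34) = 19, a(35) = 23, a(36) = 14, a(37) = 9, a(38) = 23, a(39) = 4, a(40) = 27, a(41) = 3, a(42) = 2, a(43) = 5, a(44) = 7, a(45) = 12, a(46) = 19, a(47) = 3, a(48) = 22, a(49) = 25.
Since (a(48), a(49)) = (a(0), a(1)) = (22, 25) (two consecutive terms determine the rest), the sequence is periodic with period 48.
(5281 - 0) mod 48 = 1, so a(5281) = a(1) = 25.

25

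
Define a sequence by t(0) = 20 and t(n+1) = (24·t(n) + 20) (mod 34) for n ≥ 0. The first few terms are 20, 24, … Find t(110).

2

Listing terms: t(0) = 20, t(1) = 24, t(2) = 18, t(3) = 10, t(4) = 22, t(5) = 4, t(6) = 14, t(7) = 16, t(8) = 30, t(9) = 26, t(10) = 32, t(11) = 6, t(12) = 28, t(13) = 12, t(14) = 2, t(15) = 0, t(16) = 20.
Since t(16) = t(0) = 20, the sequence is periodic with period 16.
(110 - 0) mod 16 = 14, so t(110) = t(14) = 2.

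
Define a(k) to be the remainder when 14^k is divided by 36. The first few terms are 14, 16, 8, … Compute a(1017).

a(1) = 14; a(2) = 16; a(3) = 8; a(4) = 4; a(5) = 20; a(6) = 28; a(7) = 32; a(8) = 16.
Since a(8) = a(2) = 16, the sequence is eventually periodic: after a pre-period of length 1 it cycles with period 6.
For k ≥ 2, a(k) depends only on (k - 2) mod 6. (1017 - 2) mod 6 = 1, so a(1017) = a(3) = 8.

8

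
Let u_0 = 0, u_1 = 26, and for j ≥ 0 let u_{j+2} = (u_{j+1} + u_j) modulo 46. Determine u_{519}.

u_0 = 0,  u_1 = 26,  u_2 = 26,  u_3 = 6,  u_4 = 32,  u_5 = 38,  u_6 = 24,  u_7 = 16,  u_8 = 40,  u_9 = 10,  u_{10} = 4,  u_{11} = 14,  u_{12} = 18,  u_{13} = 32,  u_{14} = 4,  u_{15} = 36,  u_{16} = 40,  u_{17} = 30,  u_{18} = 24,  u_{19} = 8,  u_{20} = 32,  u_{21} = 40,  u_{22} = 26,  u_{23} = 20,  u_{24} = 0,  u_{25} = 20,  u_{26} = 20,  u_{27} = 40,  u_{28} = 14,  u_{29} = 8,  u_{30} = 22,  u_{31} = 30,  u_{32} = 6,  u_{33} = 36,  u_{34} = 42,  u_{35} = 32,  u_{36} = 28,  u_{37} = 14,  u_{38} = 42,  u_{39} = 10,  u_{40} = 6,  u_{41} = 16,  u_{42} = 22,  u_{43} = 38,  u_{44} = 14,  u_{45} = 6,  u_{46} = 20,  u_{47} = 26,  u_{48} = 0,  u_{49} = 26.
The sequence repeats with period 48.
(519 - 0) mod 48 = 39, so u_{519} = u_{39} = 10.

10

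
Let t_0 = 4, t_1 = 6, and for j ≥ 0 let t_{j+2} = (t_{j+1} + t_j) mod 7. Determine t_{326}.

5

We have t_0 = 4; t_1 = 6; t_2 = 3; t_3 = 2; t_4 = 5; t_5 = 0; t_6 = 5; t_7 = 5; t_8 = 3; t_9 = 1; t_{10} = 4; t_{11} = 5; t_{12} = 2; t_{13} = 0; t_{14} = 2; t_{15} = 2; t_{16} = 4; t_{17} = 6.
Since (t_{16}, t_{17}) = (t_0, t_1) = (4, 6) (two consecutive terms determine the rest), the sequence is periodic with period 16.
(326 - 0) mod 16 = 6, so t_{326} = t_6 = 5.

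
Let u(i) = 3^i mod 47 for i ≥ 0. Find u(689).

Computing terms: u(0) = 1,  u(1) = 3,  u(2) = 9,  u(3) = 27,  u(4) = 34,  u(5) = 8,  u(6) = 24,  u(7) = 25,  u(8) = 28,  u(9) = 37,  u(10) = 17,  u(11) = 4,  u(12) = 12,  u(13) = 36,  u(14) = 14,  u(15) = 42,  u(16) = 32,  u(17) = 2,  u(18) = 6,  u(19) = 18,  u(20) = 7,  u(21) = 21,  u(22) = 16,  u(23) = 1.
The sequence repeats with period 23.
(689 - 0) mod 23 = 22, so u(689) = u(22) = 16.

16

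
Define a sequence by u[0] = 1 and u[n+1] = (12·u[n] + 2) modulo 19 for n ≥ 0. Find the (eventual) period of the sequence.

Listing terms: u[0] = 1; u[1] = 14; u[2] = 18; u[3] = 9; u[4] = 15; u[5] = 11; u[6] = 1.
Since u[6] = u[0] = 1, the sequence is periodic with period 6.

6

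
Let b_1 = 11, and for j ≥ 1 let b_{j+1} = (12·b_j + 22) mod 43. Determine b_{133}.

Listing terms: b_1 = 11, b_2 = 25, b_3 = 21, b_4 = 16, b_5 = 42, b_6 = 10, b_7 = 13, b_8 = 6, b_9 = 8, b_{10} = 32, b_{11} = 19, b_{12} = 35, b_{13} = 12, b_{14} = 37, b_{15} = 36, b_{16} = 24, b_{17} = 9, b_{18} = 1, b_{19} = 34, b_{20} = 0, b_{21} = 22, b_{22} = 28, b_{23} = 14, b_{24} = 18, b_{25} = 23, b_{26} = 40, b_{27} = 29, b_{28} = 26, b_{29} = 33, b_{30} = 31, b_{31} = 7, b_{32} = 20, b_{33} = 4, b_{34} = 27, b_{35} = 2, b_{36} = 3, b_{37} = 15, b_{38} = 30, b_{39} = 38, b_{40} = 5, b_{41} = 39, b_{42} = 17, b_{43} = 11.
Since b_{43} = b_1 = 11, the sequence is periodic with period 42.
So b_{133} = b_{1 + ((133-1) mod 42)} = b_7 = 13.

13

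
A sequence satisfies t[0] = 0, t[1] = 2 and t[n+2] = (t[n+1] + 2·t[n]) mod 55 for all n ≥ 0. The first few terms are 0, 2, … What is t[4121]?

t[0] = 0,  t[1] = 2,  t[2] = 2,  t[3] = 6,  t[4] = 10,  t[5] = 22,  t[6] = 42,  t[7] = 31,  t[8] = 5,  t[9] = 12,  t[10] = 22,  t[11] = 46,  t[12] = 35,  t[13] = 17,  t[14] = 32,  t[15] = 11,  t[16] = 20,  t[17] = 42,  t[18] = 27,  t[19] = 1,  t[20] = 0,  t[21] = 2.
Since (t[20], t[21]) = (t[0], t[1]) = (0, 2) (two consecutive terms determine the rest), the sequence is periodic with period 20.
So t[4121] = t[0 + ((4121-0) mod 20)] = t[1] = 2.

2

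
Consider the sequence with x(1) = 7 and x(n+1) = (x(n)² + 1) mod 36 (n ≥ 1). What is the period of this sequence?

x(1) = 7; x(2) = 14; x(3) = 17; x(4) = 2; x(5) = 5; x(6) = 26; x(7) = 29; x(8) = 14.
Since x(8) = x(2) = 14, the sequence is eventually periodic: after a pre-period of length 1 it cycles with period 6.

6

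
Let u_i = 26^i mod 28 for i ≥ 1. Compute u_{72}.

8

u_1 = 26,  u_2 = 4,  u_3 = 20,  u_4 = 16,  u_5 = 24,  u_6 = 8,  u_7 = 12,  u_8 = 4.
Since u_8 = u_2 = 4, the sequence is eventually periodic: after a pre-period of length 1 it cycles with period 6.
For i ≥ 2, u_i depends only on (i - 2) mod 6. (72 - 2) mod 6 = 4, so u_{72} = u_6 = 8.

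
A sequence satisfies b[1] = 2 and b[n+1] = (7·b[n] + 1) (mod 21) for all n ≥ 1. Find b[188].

Computing terms: b[1] = 2, b[2] = 15, b[3] = 1, b[4] = 8, b[5] = 15.
Since b[5] = b[2] = 15, the sequence is eventually periodic: after a pre-period of length 1 it cycles with period 3.
For n ≥ 2, b[n] depends only on (n - 2) mod 3. (188 - 2) mod 3 = 0, so b[188] = b[2] = 15.

15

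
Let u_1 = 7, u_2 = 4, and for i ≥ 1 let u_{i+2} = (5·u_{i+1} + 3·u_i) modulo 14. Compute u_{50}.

4

Listing terms: u_1 = 7; u_2 = 4; u_3 = 13; u_4 = 7; u_5 = 4.
Since (u_4, u_5) = (u_1, u_2) = (7, 4) (two consecutive terms determine the rest), the sequence is periodic with period 3.
So u_{50} = u_{1 + ((50-1) mod 3)} = u_2 = 4.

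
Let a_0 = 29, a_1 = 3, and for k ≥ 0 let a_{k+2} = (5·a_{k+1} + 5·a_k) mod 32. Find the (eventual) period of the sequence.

a_0 = 29,  a_1 = 3,  a_2 = 0,  a_3 = 15,  a_4 = 11,  a_5 = 2,  a_6 = 1,  a_7 = 15,  a_8 = 16,  a_9 = 27,  a_{10} = 23,  a_{11} = 26,  a_{12} = 21,  a_{13} = 11,  a_{14} = 0,  a_{15} = 23,  a_{16} = 19,  a_{17} = 18,  a_{18} = 25,  a_{19} = 23,  a_{20} = 16,  a_{21} = 3,  a_{22} = 31,  a_{23} = 10,  a_{24} = 13,  a_{25} = 19,  a_{26} = 0,  a_{27} = 31,  a_{28} = 27,  a_{29} = 2,  a_{30} = 17,  a_{31} = 31,  a_{32} = 16,  a_{33} = 11,  a_{34} = 7,  a_{35} = 26,  a_{36} = 5,  a_{37} = 27,  a_{38} = 0,  a_{39} = 7,  a_{40} = 3,  a_{41} = 18,  a_{42} = 9,  a_{43} = 7,  a_{44} = 16,  a_{45} = 19,  a_{46} = 15,  a_{47} = 10,  a_{48} = 29,  a_{49} = 3.
The sequence repeats with period 48.

48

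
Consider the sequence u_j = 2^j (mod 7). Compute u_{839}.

Listing terms: u_0 = 1, u_1 = 2, u_2 = 4, u_3 = 1.
The sequence repeats with period 3.
(839 - 0) mod 3 = 2, so u_{839} = u_2 = 4.

4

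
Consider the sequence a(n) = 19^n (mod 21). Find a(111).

Listing terms: a(0) = 1,  a(1) = 19,  a(2) = 4,  a(3) = 13,  a(4) = 16,  a(5) = 10,  a(6) = 1.
Since a(6) = a(0) = 1, the sequence is periodic with period 6.
(111 - 0) mod 6 = 3, so a(111) = a(3) = 13.

13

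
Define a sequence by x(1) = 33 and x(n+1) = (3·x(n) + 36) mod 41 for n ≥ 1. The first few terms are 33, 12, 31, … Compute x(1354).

Listing terms: x(1) = 33; x(2) = 12; x(3) = 31; x(4) = 6; x(5) = 13; x(6) = 34; x(7) = 15; x(8) = 40; x(9) = 33.
The sequence repeats with period 8.
So x(1354) = x(1 + ((1354-1) mod 8)) = x(2) = 12.

12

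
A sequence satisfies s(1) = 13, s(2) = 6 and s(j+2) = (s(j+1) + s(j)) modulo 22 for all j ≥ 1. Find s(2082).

Listing terms: s(1) = 13, s(2) = 6, s(3) = 19, s(4) = 3, s(5) = 0, s(6) = 3, s(7) = 3, s(8) = 6, s(9) = 9, s(10) = 15, s(11) = 2, s(12) = 17, s(13) = 19, s(14) = 14, s(15) = 11, s(16) = 3, s(17) = 14, s(18) = 17, s(19) = 9, s(20) = 4, s(21) = 13, s(22) = 17, s(23) = 8, s(24) = 3, s(25) = 11, s(26) = 14, s(27) = 3, s(28) = 17, s(29) = 20, s(30) = 15, s(31) = 13, s(32) = 6.
Since (s(31), s(32)) = (s(1), s(2)) = (13, 6) (two consecutive terms determine the rest), the sequence is periodic with period 30.
(2082 - 1) mod 30 = 11, so s(2082) = s(12) = 17.

17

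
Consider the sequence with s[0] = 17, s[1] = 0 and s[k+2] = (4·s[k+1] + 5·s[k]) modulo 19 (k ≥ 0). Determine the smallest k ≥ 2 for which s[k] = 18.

4

Listing terms: s[0] = 17, s[1] = 0, s[2] = 9, s[3] = 17, s[4] = 18, s[5] = 5, s[6] = 15, s[7] = 9, s[8] = 16, s[9] = 14, s[10] = 3, s[11] = 6, s[12] = 1, s[13] = 15, s[14] = 8, s[15] = 12, s[16] = 12, s[17] = 13, s[18] = 17, s[19] = 0.
Since (s[18], s[19]) = (s[0], s[1]) = (17, 0) (two consecutive terms determine the rest), the sequence is periodic with period 18.
The value 18 first appears (with k ≥ 2) at s[4].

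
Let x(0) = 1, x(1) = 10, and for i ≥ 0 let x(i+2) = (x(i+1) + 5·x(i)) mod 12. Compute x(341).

9

We have x(0) = 1; x(1) = 10; x(2) = 3; x(3) = 5; x(4) = 8; x(5) = 9; x(6) = 1; x(7) = 10.
The sequence repeats with period 6.
(341 - 0) mod 6 = 5, so x(341) = x(5) = 9.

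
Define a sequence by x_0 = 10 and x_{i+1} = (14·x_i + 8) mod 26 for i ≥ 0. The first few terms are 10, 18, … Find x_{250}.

8

Computing terms: x_0 = 10,  x_1 = 18,  x_2 = 0,  x_3 = 8,  x_4 = 16,  x_5 = 24,  x_6 = 6,  x_7 = 14,  x_8 = 22,  x_9 = 4,  x_{10} = 12,  x_{11} = 20,  x_{12} = 2,  x_{13} = 10.
The sequence repeats with period 13.
So x_{250} = x_{0 + ((250-0) mod 13)} = x_3 = 8.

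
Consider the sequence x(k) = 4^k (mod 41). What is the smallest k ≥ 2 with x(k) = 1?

10

We have x(1) = 4, x(2) = 16, x(3) = 23, x(4) = 10, x(5) = 40, x(6) = 37, x(7) = 25, x(8) = 18, x(9) = 31, x(10) = 1, x(11) = 4.
The sequence repeats with period 10.
The value 1 first appears (with k ≥ 2) at x(10).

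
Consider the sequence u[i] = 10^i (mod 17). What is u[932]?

4

Listing terms: u[0] = 1,  u[1] = 10,  u[2] = 15,  u[3] = 14,  u[4] = 4,  u[5] = 6,  u[6] = 9,  u[7] = 5,  u[8] = 16,  u[9] = 7,  u[10] = 2,  u[11] = 3,  u[12] = 13,  u[13] = 11,  u[14] = 8,  u[15] = 12,  u[16] = 1.
Since u[16] = u[0] = 1, the sequence is periodic with period 16.
So u[932] = u[0 + ((932-0) mod 16)] = u[4] = 4.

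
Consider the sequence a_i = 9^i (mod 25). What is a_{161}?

9

Listing terms: a_0 = 1,  a_1 = 9,  a_2 = 6,  a_3 = 4,  a_4 = 11,  a_5 = 24,  a_6 = 16,  a_7 = 19,  a_8 = 21,  a_9 = 14,  a_{10} = 1.
Since a_{10} = a_0 = 1, the sequence is periodic with period 10.
So a_{161} = a_{0 + ((161-0) mod 10)} = a_1 = 9.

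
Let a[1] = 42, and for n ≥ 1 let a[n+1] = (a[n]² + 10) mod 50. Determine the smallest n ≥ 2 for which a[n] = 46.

Listing terms: a[1] = 42; a[2] = 24; a[3] = 36; a[4] = 6; a[5] = 46; a[6] = 26; a[7] = 36.
Since a[7] = a[3] = 36, the sequence is eventually periodic: after a pre-period of length 2 it cycles with period 4.
The value 46 first appears (with n ≥ 2) at a[5].

5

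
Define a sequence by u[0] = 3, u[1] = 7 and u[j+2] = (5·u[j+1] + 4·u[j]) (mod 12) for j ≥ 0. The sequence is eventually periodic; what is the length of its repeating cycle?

8

Listing terms: u[0] = 3; u[1] = 7; u[2] = 11; u[3] = 11; u[4] = 3; u[5] = 11; u[6] = 7; u[7] = 7; u[8] = 3; u[9] = 7.
The sequence repeats with period 8.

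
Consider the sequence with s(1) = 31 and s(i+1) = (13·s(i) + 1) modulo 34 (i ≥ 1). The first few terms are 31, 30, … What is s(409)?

31

s(1) = 31, s(2) = 30, s(3) = 17, s(4) = 18, s(5) = 31.
The sequence repeats with period 4.
(409 - 1) mod 4 = 0, so s(409) = s(1) = 31.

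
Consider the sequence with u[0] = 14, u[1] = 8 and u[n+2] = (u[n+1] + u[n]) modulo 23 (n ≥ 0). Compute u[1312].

Computing terms: u[0] = 14, u[1] = 8, u[2] = 22, u[3] = 7, u[4] = 6, u[5] = 13, u[6] = 19, u[7] = 9, u[8] = 5, u[9] = 14, u[10] = 19, u[11] = 10, u[12] = 6, u[13] = 16, u[14] = 22, u[15] = 15, u[16] = 14, u[17] = 6, u[18] = 20, u[19] = 3, u[20] = 0, u[21] = 3, u[22] = 3, u[23] = 6, u[24] = 9, u[25] = 15, u[26] = 1, u[27] = 16, u[28] = 17, u[29] = 10, u[30] = 4, u[31] = 14, u[32] = 18, u[33] = 9, u[34] = 4, u[35] = 13, u[36] = 17, u[37] = 7, u[38] = 1, u[39] = 8, u[40] = 9, u[41] = 17, u[42] = 3, u[43] = 20, u[44] = 0, u[45] = 20, u[46] = 20, u[47] = 17, u[48] = 14, u[49] = 8.
The sequence repeats with period 48.
So u[1312] = u[0 + ((1312-0) mod 48)] = u[16] = 14.

14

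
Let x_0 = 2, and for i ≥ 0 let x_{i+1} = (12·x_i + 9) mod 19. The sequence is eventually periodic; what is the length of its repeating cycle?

x_0 = 2, x_1 = 14, x_2 = 6, x_3 = 5, x_4 = 12, x_5 = 1, x_6 = 2.
The sequence repeats with period 6.

6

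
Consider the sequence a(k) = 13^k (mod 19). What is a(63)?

18

Listing terms: a(0) = 1,  a(1) = 13,  a(2) = 17,  a(3) = 12,  a(4) = 4,  a(5) = 14,  a(6) = 11,  a(7) = 10,  a(8) = 16,  a(9) = 18,  a(10) = 6,  a(11) = 2,  a(12) = 7,  a(13) = 15,  a(14) = 5,  a(15) = 8,  a(16) = 9,  a(17) = 3,  a(18) = 1.
Since a(18) = a(0) = 1, the sequence is periodic with period 18.
(63 - 0) mod 18 = 9, so a(63) = a(9) = 18.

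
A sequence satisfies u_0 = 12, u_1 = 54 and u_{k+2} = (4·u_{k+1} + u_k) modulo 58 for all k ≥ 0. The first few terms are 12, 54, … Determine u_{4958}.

54

u_0 = 12,  u_1 = 54,  u_2 = 54,  u_3 = 38,  u_4 = 32,  u_5 = 50,  u_6 = 0,  u_7 = 50,  u_8 = 26,  u_9 = 38,  u_{10} = 4,  u_{11} = 54,  u_{12} = 46,  u_{13} = 6,  u_{14} = 12,  u_{15} = 54.
The sequence repeats with period 14.
(4958 - 0) mod 14 = 2, so u_{4958} = u_2 = 54.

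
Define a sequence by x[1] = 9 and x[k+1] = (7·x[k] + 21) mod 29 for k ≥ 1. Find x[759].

We have x[1] = 9,  x[2] = 26,  x[3] = 0,  x[4] = 21,  x[5] = 23,  x[6] = 8,  x[7] = 19,  x[8] = 9.
The sequence repeats with period 7.
(759 - 1) mod 7 = 2, so x[759] = x[3] = 0.

0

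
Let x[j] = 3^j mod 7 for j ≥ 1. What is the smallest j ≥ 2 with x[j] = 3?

Computing terms: x[1] = 3; x[2] = 2; x[3] = 6; x[4] = 4; x[5] = 5; x[6] = 1; x[7] = 3.
The sequence repeats with period 6.
The value 3 next appears (with j ≥ 2) at x[7].

7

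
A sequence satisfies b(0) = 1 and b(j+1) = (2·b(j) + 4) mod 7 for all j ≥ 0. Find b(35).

Listing terms: b(0) = 1,  b(1) = 6,  b(2) = 2,  b(3) = 1.
Since b(3) = b(0) = 1, the sequence is periodic with period 3.
(35 - 0) mod 3 = 2, so b(35) = b(2) = 2.

2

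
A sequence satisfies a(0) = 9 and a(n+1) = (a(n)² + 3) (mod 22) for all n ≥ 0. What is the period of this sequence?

Listing terms: a(0) = 9; a(1) = 18; a(2) = 19; a(3) = 12; a(4) = 15; a(5) = 8; a(6) = 1; a(7) = 4; a(8) = 19.
Since a(8) = a(2) = 19, the sequence is eventually periodic: after a pre-period of length 2 it cycles with period 6.

6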